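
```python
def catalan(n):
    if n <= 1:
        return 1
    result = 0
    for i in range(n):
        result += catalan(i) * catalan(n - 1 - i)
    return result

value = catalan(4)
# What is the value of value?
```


catalan(4)
= sum of catalan(i) * catalan(4-1-i) for i in 0..3
First compute sub-values bottom-up:
  catalan(0) = 1, catalan(1) = 1
  catalan(2) = 1*1 + 1*1 = 2
  catalan(3) = 1*2 + 1*1 + 2*1 = 5
Now catalan(4):
  catalan(0)*catalan(3) = 1*5 = 5
  catalan(1)*catalan(2) = 1*2 = 2
  catalan(2)*catalan(1) = 2*1 = 2
  catalan(3)*catalan(0) = 5*1 = 5
= 5 + 2 + 2 + 5
= 14


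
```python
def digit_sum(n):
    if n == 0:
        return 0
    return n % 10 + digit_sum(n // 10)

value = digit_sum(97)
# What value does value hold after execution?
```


digit_sum(97)
= 7 + digit_sum(9)
= 7 + 9 + digit_sum(0)
= 7 + 9 + 0
= 16


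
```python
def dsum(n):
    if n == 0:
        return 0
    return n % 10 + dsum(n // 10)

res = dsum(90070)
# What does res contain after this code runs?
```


dsum(90070)
= 0 + dsum(9007)
= 0 + 7 + dsum(900)
= 0 + 7 + 0 + dsum(90)
= 0 + 7 + 0 + 0 + dsum(9)
= 0 + 7 + 0 + 0 + 9 + dsum(0)
= 0 + 7 + 0 + 0 + 9 + 0
= 16


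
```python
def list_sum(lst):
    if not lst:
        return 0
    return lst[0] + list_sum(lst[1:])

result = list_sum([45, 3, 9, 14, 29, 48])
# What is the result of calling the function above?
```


list_sum([45, 3, 9, 14, 29, 48])
= 45 + list_sum([3, 9, 14, 29, 48])
= 45 + 3 + list_sum([9, 14, 29, 48])
= 45 + 3 + 9 + list_sum([14, 29, 48])
= 45 + 3 + 9 + 14 + list_sum([29, 48])
= 45 + 3 + 9 + 14 + 29 + list_sum([48])
= 45 + 3 + 9 + 14 + 29 + 48 + list_sum([])
= 45 + 3 + 9 + 14 + 29 + 48 + 0
= 148


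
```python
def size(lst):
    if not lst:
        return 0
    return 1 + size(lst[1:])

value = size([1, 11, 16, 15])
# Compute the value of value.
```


size([1, 11, 16, 15])
= 1 + size([11, 16, 15])
= 1 + 1 + size([16, 15])
= 1 + 1 + 1 + size([15])
= 1 + 1 + 1 + 1 + size([])
= 1 + 1 + 1 + 1 + 0
= 4


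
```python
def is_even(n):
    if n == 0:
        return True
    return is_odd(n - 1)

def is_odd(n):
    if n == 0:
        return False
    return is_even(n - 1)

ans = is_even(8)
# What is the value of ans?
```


is_even(8)
= is_odd(7)
= is_even(6)
= is_odd(5)
= is_even(4)
= is_odd(3)
= is_even(2)
= is_odd(1)
= is_even(0)
n == 0: return True
= True


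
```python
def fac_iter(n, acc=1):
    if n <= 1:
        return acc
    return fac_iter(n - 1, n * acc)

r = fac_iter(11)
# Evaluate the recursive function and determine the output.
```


fac_iter(11, 1)
= fac_iter(10, 11 * 1) = fac_iter(10, 11)
= fac_iter(9, 10 * 11) = fac_iter(9, 110)
= fac_iter(8, 9 * 110) = fac_iter(8, 990)
= fac_iter(7, 8 * 990) = fac_iter(7, 7920)
= fac_iter(6, 7 * 7920) = fac_iter(6, 55440)
= fac_iter(5, 6 * 55440) = fac_iter(5, 332640)
= fac_iter(4, 5 * 332640) = fac_iter(4, 1663200)
= fac_iter(3, 4 * 1663200) = fac_iter(3, 6652800)
= fac_iter(2, 3 * 6652800) = fac_iter(2, 19958400)
= fac_iter(1, 2 * 19958400) = fac_iter(1, 39916800)
n <= 1, return acc = 39916800


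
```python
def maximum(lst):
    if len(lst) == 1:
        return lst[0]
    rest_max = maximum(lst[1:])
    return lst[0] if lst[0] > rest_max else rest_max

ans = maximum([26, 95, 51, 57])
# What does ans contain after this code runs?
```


maximum([26, 95, 51, 57])
= compare 26 with maximum([95, 51, 57])
= compare 95 with maximum([51, 57])
= compare 51 with maximum([57])
Base: maximum([57]) = 57
compare 51 with 57: max = 57
compare 95 with 57: max = 95
compare 26 with 95: max = 95
= 95


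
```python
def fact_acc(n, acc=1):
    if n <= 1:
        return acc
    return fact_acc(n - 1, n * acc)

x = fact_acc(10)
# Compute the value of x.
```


fact_acc(10, 1)
= fact_acc(9, 10 * 1) = fact_acc(9, 10)
= fact_acc(8, 9 * 10) = fact_acc(8, 90)
= fact_acc(7, 8 * 90) = fact_acc(7, 720)
= fact_acc(6, 7 * 720) = fact_acc(6, 5040)
= fact_acc(5, 6 * 5040) = fact_acc(5, 30240)
= fact_acc(4, 5 * 30240) = fact_acc(4, 151200)
= fact_acc(3, 4 * 151200) = fact_acc(3, 604800)
= fact_acc(2, 3 * 604800) = fact_acc(2, 1814400)
= fact_acc(1, 2 * 1814400) = fact_acc(1, 3628800)
n <= 1, return acc = 3628800


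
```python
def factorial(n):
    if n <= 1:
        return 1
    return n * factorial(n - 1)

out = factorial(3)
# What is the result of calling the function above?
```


factorial(3)
= 3 * factorial(2)
= 3 * 2 * factorial(1)
= 3 * 2 * 1
= 6


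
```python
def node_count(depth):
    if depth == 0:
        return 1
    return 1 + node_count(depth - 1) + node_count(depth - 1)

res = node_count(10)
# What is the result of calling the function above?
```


node_count(10)
= 1 + node_count(9) + node_count(9)
= 1 + 2 * node_count(9)
node_count(k) = 2^(k+1) - 1
node_count(0) = 1
node_count(1) = 3
node_count(2) = 7
node_count(3) = 15
node_count(4) = 31
node_count(10) = 2^11 - 1 = 2047


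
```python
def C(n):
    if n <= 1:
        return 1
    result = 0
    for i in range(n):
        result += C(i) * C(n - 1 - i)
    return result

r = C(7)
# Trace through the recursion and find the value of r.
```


C(7)
= sum of C(i) * C(7-1-i) for i in 0..6
First compute sub-values bottom-up:
  C(0) = 1, C(1) = 1
  C(2) = 1*1 + 1*1 = 2
  C(3) = 1*2 + 1*1 + 2*1 = 5
  C(4) = 1*5 + 1*2 + 2*1 + 5*1 = 14
  C(5) = 1*14 + 1*5 + 2*2 + 5*1 + 14*1 = 42
  C(6) = 1*42 + 1*14 + 2*5 + 5*2 + 14*1 + 42*1 = 132
Now C(7):
  C(0)*C(6) = 1*132 = 132
  C(1)*C(5) = 1*42 = 42
  C(2)*C(4) = 2*14 = 28
  C(3)*C(3) = 5*5 = 25
  C(4)*C(2) = 14*2 = 28
  C(5)*C(1) = 42*1 = 42
  C(6)*C(0) = 132*1 = 132
= 132 + 42 + 28 + 25 + 28 + 42 + 132
= 429


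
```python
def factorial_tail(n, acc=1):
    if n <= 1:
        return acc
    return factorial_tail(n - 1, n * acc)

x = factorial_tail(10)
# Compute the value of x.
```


factorial_tail(10, 1)
= factorial_tail(9, 10 * 1) = factorial_tail(9, 10)
= factorial_tail(8, 9 * 10) = factorial_tail(8, 90)
= factorial_tail(7, 8 * 90) = factorial_tail(7, 720)
= factorial_tail(6, 7 * 720) = factorial_tail(6, 5040)
= factorial_tail(5, 6 * 5040) = factorial_tail(5, 30240)
= factorial_tail(4, 5 * 30240) = factorial_tail(4, 151200)
= factorial_tail(3, 4 * 151200) = factorial_tail(3, 604800)
= factorial_tail(2, 3 * 604800) = factorial_tail(2, 1814400)
= factorial_tail(1, 2 * 1814400) = factorial_tail(1, 3628800)
n <= 1, return acc = 3628800


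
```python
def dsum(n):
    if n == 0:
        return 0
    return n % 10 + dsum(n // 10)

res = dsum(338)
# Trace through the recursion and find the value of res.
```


dsum(338)
= 8 + dsum(33)
= 8 + 3 + dsum(3)
= 8 + 3 + 3 + dsum(0)
= 8 + 3 + 3 + 0
= 14


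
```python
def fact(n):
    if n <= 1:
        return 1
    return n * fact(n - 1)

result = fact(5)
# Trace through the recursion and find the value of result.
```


fact(5)
= 5 * fact(4)
= 5 * 4 * fact(3)
= 5 * 4 * 3 * fact(2)
= 5 * 4 * 3 * 2 * fact(1)
= 5 * 4 * 3 * 2 * 1
= 120


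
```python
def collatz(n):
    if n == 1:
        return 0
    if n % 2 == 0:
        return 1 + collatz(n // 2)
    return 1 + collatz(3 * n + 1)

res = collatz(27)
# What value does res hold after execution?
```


collatz(27)
27 is odd -> 3*27+1 = 82 -> collatz(82)
82 is even -> collatz(41)
41 is odd -> 3*41+1 = 124 -> collatz(124)
124 is even -> collatz(62)
62 is even -> collatz(31)
31 is odd -> 3*31+1 = 94 -> collatz(94)
94 is even -> collatz(47)
47 is odd -> 3*47+1 = 142 -> collatz(142)
142 is even -> collatz(71)
71 is odd -> 3*71+1 = 214 -> collatz(214)
214 is even -> collatz(107)
107 is odd -> 3*107+1 = 322 -> collatz(322)
322 is even -> collatz(161)
161 is odd -> 3*161+1 = 484 -> collatz(484)
484 is even -> collatz(242)
242 is even -> collatz(121)
121 is odd -> 3*121+1 = 364 -> collatz(364)
364 is even -> collatz(182)
182 is even -> collatz(91)
91 is odd -> 3*91+1 = 274 -> collatz(274)
274 is even -> collatz(137)
137 is odd -> 3*137+1 = 412 -> collatz(412)
412 is even -> collatz(206)
206 is even -> collatz(103)
103 is odd -> 3*103+1 = 310 -> collatz(310)
310 is even -> collatz(155)
155 is odd -> 3*155+1 = 466 -> collatz(466)
466 is even -> collatz(233)
233 is odd -> 3*233+1 = 700 -> collatz(700)
700 is even -> collatz(350)
350 is even -> collatz(175)
175 is odd -> 3*175+1 = 526 -> collatz(526)
526 is even -> collatz(263)
263 is odd -> 3*263+1 = 790 -> collatz(790)
790 is even -> collatz(395)
395 is odd -> 3*395+1 = 1186 -> collatz(1186)
1186 is even -> collatz(593)
593 is odd -> 3*593+1 = 1780 -> collatz(1780)
1780 is even -> collatz(890)
890 is even -> collatz(445)
445 is odd -> 3*445+1 = 1336 -> collatz(1336)
1336 is even -> collatz(668)
668 is even -> collatz(334)
334 is even -> collatz(167)
167 is odd -> 3*167+1 = 502 -> collatz(502)
502 is even -> collatz(251)
251 is odd -> 3*251+1 = 754 -> collatz(754)
754 is even -> collatz(377)
377 is odd -> 3*377+1 = 1132 -> collatz(1132)
1132 is even -> collatz(566)
566 is even -> collatz(283)
283 is odd -> 3*283+1 = 850 -> collatz(850)
850 is even -> collatz(425)
425 is odd -> 3*425+1 = 1276 -> collatz(1276)
1276 is even -> collatz(638)
638 is even -> collatz(319)
319 is odd -> 3*319+1 = 958 -> collatz(958)
958 is even -> collatz(479)
479 is odd -> 3*479+1 = 1438 -> collatz(1438)
1438 is even -> collatz(719)
719 is odd -> 3*719+1 = 2158 -> collatz(2158)
2158 is even -> collatz(1079)
1079 is odd -> 3*1079+1 = 3238 -> collatz(3238)
3238 is even -> collatz(1619)
1619 is odd -> 3*1619+1 = 4858 -> collatz(4858)
4858 is even -> collatz(2429)
2429 is odd -> 3*2429+1 = 7288 -> collatz(7288)
7288 is even -> collatz(3644)
3644 is even -> collatz(1822)
1822 is even -> collatz(911)
911 is odd -> 3*911+1 = 2734 -> collatz(2734)
2734 is even -> collatz(1367)
1367 is odd -> 3*1367+1 = 4102 -> collatz(4102)
4102 is even -> collatz(2051)
2051 is odd -> 3*2051+1 = 6154 -> collatz(6154)
6154 is even -> collatz(3077)
3077 is odd -> 3*3077+1 = 9232 -> collatz(9232)
9232 is even -> collatz(4616)
4616 is even -> collatz(2308)
2308 is even -> collatz(1154)
1154 is even -> collatz(577)
577 is odd -> 3*577+1 = 1732 -> collatz(1732)
1732 is even -> collatz(866)
866 is even -> collatz(433)
433 is odd -> 3*433+1 = 1300 -> collatz(1300)
1300 is even -> collatz(650)
650 is even -> collatz(325)
325 is odd -> 3*325+1 = 976 -> collatz(976)
976 is even -> collatz(488)
488 is even -> collatz(244)
244 is even -> collatz(122)
122 is even -> collatz(61)
61 is odd -> 3*61+1 = 184 -> collatz(184)
184 is even -> collatz(92)
92 is even -> collatz(46)
46 is even -> collatz(23)
23 is odd -> 3*23+1 = 70 -> collatz(70)
70 is even -> collatz(35)
35 is odd -> 3*35+1 = 106 -> collatz(106)
106 is even -> collatz(53)
53 is odd -> 3*53+1 = 160 -> collatz(160)
160 is even -> collatz(80)
80 is even -> collatz(40)
40 is even -> collatz(20)
20 is even -> collatz(10)
10 is even -> collatz(5)
5 is odd -> 3*5+1 = 16 -> collatz(16)
16 is even -> collatz(8)
8 is even -> collatz(4)
4 is even -> collatz(2)
2 is even -> collatz(1)
Reached 1 after 111 steps
= 111


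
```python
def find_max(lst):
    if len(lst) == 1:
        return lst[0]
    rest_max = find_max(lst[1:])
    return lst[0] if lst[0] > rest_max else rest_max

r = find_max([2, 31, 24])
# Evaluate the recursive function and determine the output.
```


find_max([2, 31, 24])
= compare 2 with find_max([31, 24])
= compare 31 with find_max([24])
Base: find_max([24]) = 24
compare 31 with 24: max = 31
compare 2 with 31: max = 31
= 31


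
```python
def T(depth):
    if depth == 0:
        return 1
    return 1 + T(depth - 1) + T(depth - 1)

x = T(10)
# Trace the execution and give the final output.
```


T(10)
= 1 + T(9) + T(9)
= 1 + 2 * T(9)
T(k) = 2^(k+1) - 1
T(0) = 1
T(1) = 3
T(2) = 7
T(3) = 15
T(4) = 31
T(10) = 2^11 - 1 = 2047


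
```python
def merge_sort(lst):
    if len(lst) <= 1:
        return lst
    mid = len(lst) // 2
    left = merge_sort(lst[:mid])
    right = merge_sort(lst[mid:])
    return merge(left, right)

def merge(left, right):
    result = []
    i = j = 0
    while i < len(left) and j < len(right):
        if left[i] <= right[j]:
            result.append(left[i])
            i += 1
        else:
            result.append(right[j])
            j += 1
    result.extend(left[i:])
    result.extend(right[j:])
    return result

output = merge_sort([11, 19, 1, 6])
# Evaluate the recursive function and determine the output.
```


merge_sort([11, 19, 1, 6])
Split into [11, 19] and [1, 6]
Left sorted: [11, 19]
Right sorted: [1, 6]
Merge [11, 19] and [1, 6]
= [1, 6, 11, 19]


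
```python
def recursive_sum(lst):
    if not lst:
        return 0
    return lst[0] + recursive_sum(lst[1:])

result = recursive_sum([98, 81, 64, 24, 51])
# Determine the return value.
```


recursive_sum([98, 81, 64, 24, 51])
= 98 + recursive_sum([81, 64, 24, 51])
= 98 + 81 + recursive_sum([64, 24, 51])
= 98 + 81 + 64 + recursive_sum([24, 51])
= 98 + 81 + 64 + 24 + recursive_sum([51])
= 98 + 81 + 64 + 24 + 51 + recursive_sum([])
= 98 + 81 + 64 + 24 + 51 + 0
= 318


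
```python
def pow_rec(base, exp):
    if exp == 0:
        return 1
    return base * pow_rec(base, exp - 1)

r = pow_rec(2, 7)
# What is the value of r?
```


pow_rec(2, 7)
= 2 * pow_rec(2, 6)
= 2 * 2 * pow_rec(2, 5)
= 2 * 2 * 2 * pow_rec(2, 4)
= 2 * 2 * 2 * 2 * pow_rec(2, 3)
= 2 * 2 * 2 * 2 * 2 * pow_rec(2, 2)
= 2 * 2 * 2 * 2 * 2 * 2 * pow_rec(2, 1)
= 2 * 2 * 2 * 2 * 2 * 2 * 2 * pow_rec(2, 0)
= 2 * 2 * 2 * 2 * 2 * 2 * 2 * 1
= 128


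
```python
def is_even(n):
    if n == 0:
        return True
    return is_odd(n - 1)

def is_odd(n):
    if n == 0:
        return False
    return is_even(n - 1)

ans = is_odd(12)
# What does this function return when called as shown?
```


is_odd(12)
= is_even(11)
= is_odd(10)
= is_even(9)
= is_odd(8)
= is_even(7)
= is_odd(6)
= is_even(5)
= is_odd(4)
= is_even(3)
= is_odd(2)
= is_even(1)
= is_odd(0)
n == 0: return False
= False


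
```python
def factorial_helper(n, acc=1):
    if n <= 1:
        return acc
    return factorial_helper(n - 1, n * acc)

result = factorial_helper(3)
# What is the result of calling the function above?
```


factorial_helper(3, 1)
= factorial_helper(2, 3 * 1) = factorial_helper(2, 3)
= factorial_helper(1, 2 * 3) = factorial_helper(1, 6)
n <= 1, return acc = 6


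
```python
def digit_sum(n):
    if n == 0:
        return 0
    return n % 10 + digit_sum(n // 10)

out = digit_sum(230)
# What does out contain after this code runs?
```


digit_sum(230)
= 0 + digit_sum(23)
= 0 + 3 + digit_sum(2)
= 0 + 3 + 2 + digit_sum(0)
= 0 + 3 + 2 + 0
= 5


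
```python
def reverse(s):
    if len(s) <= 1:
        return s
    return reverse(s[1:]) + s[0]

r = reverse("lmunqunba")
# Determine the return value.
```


reverse("lmunqunba")
= reverse("munqunba") + "l"
= reverse("unqunba") + "m" + "l"
= reverse("nqunba") + "u" + "m" + "l"
= reverse("qunba") + "n" + "u" + "m" + "l"
= reverse("unba") + "q" + "n" + "u" + "m" + "l"
= reverse("nba") + "u" + "q" + "n" + "u" + "m" + "l"
= reverse("ba") + "n" + "u" + "q" + "n" + "u" + "m" + "l"
= reverse("a") + "b" + "n" + "u" + "q" + "n" + "u" + "m" + "l"
= "a" + "b" + "n" + "u" + "q" + "n" + "u" + "m" + "l"
= "abnuqnuml"


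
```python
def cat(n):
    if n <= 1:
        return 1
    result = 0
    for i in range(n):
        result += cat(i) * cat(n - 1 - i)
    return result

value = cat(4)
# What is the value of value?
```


cat(4)
= sum of cat(i) * cat(4-1-i) for i in 0..3
First compute sub-values bottom-up:
  cat(0) = 1, cat(1) = 1
  cat(2) = 1*1 + 1*1 = 2
  cat(3) = 1*2 + 1*1 + 2*1 = 5
Now cat(4):
  cat(0)*cat(3) = 1*5 = 5
  cat(1)*cat(2) = 1*2 = 2
  cat(2)*cat(1) = 2*1 = 2
  cat(3)*cat(0) = 5*1 = 5
= 5 + 2 + 2 + 5
= 14


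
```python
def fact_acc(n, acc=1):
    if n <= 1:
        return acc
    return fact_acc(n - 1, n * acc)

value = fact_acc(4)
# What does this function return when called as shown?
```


fact_acc(4, 1)
= fact_acc(3, 4 * 1) = fact_acc(3, 4)
= fact_acc(2, 3 * 4) = fact_acc(2, 12)
= fact_acc(1, 2 * 12) = fact_acc(1, 24)
n <= 1, return acc = 24


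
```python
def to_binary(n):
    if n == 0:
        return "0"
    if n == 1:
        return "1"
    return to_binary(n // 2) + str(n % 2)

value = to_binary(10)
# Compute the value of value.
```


to_binary(10)
= to_binary(5) + "0"
= to_binary(2) + "1" + "0"
= to_binary(1) + "0" + "1" + "0"
= "1" + "0" + "1" + "0"
= "1010"


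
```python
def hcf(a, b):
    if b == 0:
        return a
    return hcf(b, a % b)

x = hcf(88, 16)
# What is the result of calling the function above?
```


hcf(88, 16)
= hcf(16, 88 % 16) = hcf(16, 8)
= hcf(8, 16 % 8) = hcf(8, 0)
b == 0, return a = 8


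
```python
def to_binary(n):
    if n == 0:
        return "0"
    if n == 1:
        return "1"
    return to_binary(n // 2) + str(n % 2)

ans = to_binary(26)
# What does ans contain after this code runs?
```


to_binary(26)
= to_binary(13) + "0"
= to_binary(6) + "1" + "0"
= to_binary(3) + "0" + "1" + "0"
= to_binary(1) + "1" + "0" + "1" + "0"
= "1" + "1" + "0" + "1" + "0"
= "11010"


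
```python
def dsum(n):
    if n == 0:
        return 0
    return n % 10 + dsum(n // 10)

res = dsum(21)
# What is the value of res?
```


dsum(21)
= 1 + dsum(2)
= 1 + 2 + dsum(0)
= 1 + 2 + 0
= 3


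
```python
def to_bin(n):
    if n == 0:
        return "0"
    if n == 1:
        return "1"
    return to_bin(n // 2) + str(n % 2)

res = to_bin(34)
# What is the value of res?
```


to_bin(34)
= to_bin(17) + "0"
= to_bin(8) + "1" + "0"
= to_bin(4) + "0" + "1" + "0"
= to_bin(2) + "0" + "0" + "1" + "0"
= to_bin(1) + "0" + "0" + "0" + "1" + "0"
= "1" + "0" + "0" + "0" + "1" + "0"
= "100010"


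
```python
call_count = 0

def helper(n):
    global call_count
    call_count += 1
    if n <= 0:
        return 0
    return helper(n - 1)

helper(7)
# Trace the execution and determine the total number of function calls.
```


helper(7) calls helper(6) calls ... calls helper(0)
Total calls: 7 + 1 (for base case) = 8


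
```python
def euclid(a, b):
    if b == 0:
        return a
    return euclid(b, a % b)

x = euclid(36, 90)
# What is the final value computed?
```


euclid(36, 90)
= euclid(90, 36 % 90) = euclid(90, 36)
= euclid(36, 90 % 36) = euclid(36, 18)
= euclid(18, 36 % 18) = euclid(18, 0)
b == 0, return a = 18


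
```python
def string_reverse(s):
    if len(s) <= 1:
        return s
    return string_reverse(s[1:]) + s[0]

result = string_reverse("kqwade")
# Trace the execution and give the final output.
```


string_reverse("kqwade")
= string_reverse("qwade") + "k"
= string_reverse("wade") + "q" + "k"
= string_reverse("ade") + "w" + "q" + "k"
= string_reverse("de") + "a" + "w" + "q" + "k"
= string_reverse("e") + "d" + "a" + "w" + "q" + "k"
= "e" + "d" + "a" + "w" + "q" + "k"
= "edawqk"


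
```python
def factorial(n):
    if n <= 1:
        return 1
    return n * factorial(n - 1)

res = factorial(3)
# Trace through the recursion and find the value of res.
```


factorial(3)
= 3 * factorial(2)
= 3 * 2 * factorial(1)
= 3 * 2 * 1
= 6


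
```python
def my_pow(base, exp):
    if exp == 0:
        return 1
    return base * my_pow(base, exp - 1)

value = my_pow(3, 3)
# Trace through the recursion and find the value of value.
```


my_pow(3, 3)
= 3 * my_pow(3, 2)
= 3 * 3 * my_pow(3, 1)
= 3 * 3 * 3 * my_pow(3, 0)
= 3 * 3 * 3 * 1
= 27


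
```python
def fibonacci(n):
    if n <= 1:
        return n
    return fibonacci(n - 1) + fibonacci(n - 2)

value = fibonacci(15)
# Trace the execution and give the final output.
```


fibonacci(15)
= fibonacci(14) + fibonacci(13)
= (fibonacci(13) + fibonacci(12)) + fibonacci(13)
Computing bottom-up: fibonacci(0)=0, fibonacci(1)=1, fibonacci(2)=1, fibonacci(3)=2, fibonacci(4)=3, fibonacci(5)=5, fibonacci(6)=8, fibonacci(7)=13, fibonacci(8)=21, fibonacci(9)=34, fibonacci(10)=55, fibonacci(11)=89, fibonacci(12)=144, fibonacci(13)=233, fibonacci(14)=377, fibonacci(15)=610
= 610


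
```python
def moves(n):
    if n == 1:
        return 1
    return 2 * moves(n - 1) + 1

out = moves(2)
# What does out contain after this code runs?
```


moves(2)
= 2 * moves(1) + 1
Now compute bottom-up:
moves(1) = 1
moves(2) = 2 * 1 + 1 = 3
= 3


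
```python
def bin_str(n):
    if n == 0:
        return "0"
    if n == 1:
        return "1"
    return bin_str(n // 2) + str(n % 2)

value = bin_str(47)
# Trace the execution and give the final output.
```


bin_str(47)
= bin_str(23) + "1"
= bin_str(11) + "1" + "1"
= bin_str(5) + "1" + "1" + "1"
= bin_str(2) + "1" + "1" + "1" + "1"
= bin_str(1) + "0" + "1" + "1" + "1" + "1"
= "1" + "0" + "1" + "1" + "1" + "1"
= "101111"


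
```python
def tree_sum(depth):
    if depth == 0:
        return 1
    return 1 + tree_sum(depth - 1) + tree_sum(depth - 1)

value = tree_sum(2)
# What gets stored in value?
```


tree_sum(2)
= 1 + tree_sum(1) + tree_sum(1)
= 1 + 2 * tree_sum(1)
tree_sum(k) = 2^(k+1) - 1
tree_sum(0) = 1
tree_sum(1) = 3
tree_sum(2) = 7
tree_sum(2) = 2^3 - 1 = 7


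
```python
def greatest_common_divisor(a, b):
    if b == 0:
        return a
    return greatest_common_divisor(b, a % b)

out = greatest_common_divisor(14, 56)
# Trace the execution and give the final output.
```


greatest_common_divisor(14, 56)
= greatest_common_divisor(56, 14 % 56) = greatest_common_divisor(56, 14)
= greatest_common_divisor(14, 56 % 14) = greatest_common_divisor(14, 0)
b == 0, return a = 14


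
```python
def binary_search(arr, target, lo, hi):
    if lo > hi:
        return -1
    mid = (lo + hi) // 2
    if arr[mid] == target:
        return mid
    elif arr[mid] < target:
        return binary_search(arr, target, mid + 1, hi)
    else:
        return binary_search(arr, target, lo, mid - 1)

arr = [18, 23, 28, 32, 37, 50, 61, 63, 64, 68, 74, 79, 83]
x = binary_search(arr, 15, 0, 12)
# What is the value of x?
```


binary_search(arr, 15, 0, 12)
lo=0, hi=12, mid=6, arr[mid]=61
61 > 15, search left half
lo=0, hi=5, mid=2, arr[mid]=28
28 > 15, search left half
lo=0, hi=1, mid=0, arr[mid]=18
18 > 15, search left half
lo > hi, target not found, return -1
= -1


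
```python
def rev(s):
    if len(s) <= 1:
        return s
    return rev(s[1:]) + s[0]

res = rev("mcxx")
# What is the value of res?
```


rev("mcxx")
= rev("cxx") + "m"
= rev("xx") + "c" + "m"
= rev("x") + "x" + "c" + "m"
= "x" + "x" + "c" + "m"
= "xxcm"


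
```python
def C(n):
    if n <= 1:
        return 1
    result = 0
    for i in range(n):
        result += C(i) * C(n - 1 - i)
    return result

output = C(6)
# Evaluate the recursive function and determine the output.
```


C(6)
= sum of C(i) * C(6-1-i) for i in 0..5
First compute sub-values bottom-up:
  C(0) = 1, C(1) = 1
  C(2) = 1*1 + 1*1 = 2
  C(3) = 1*2 + 1*1 + 2*1 = 5
  C(4) = 1*5 + 1*2 + 2*1 + 5*1 = 14
  C(5) = 1*14 + 1*5 + 2*2 + 5*1 + 14*1 = 42
Now C(6):
  C(0)*C(5) = 1*42 = 42
  C(1)*C(4) = 1*14 = 14
  C(2)*C(3) = 2*5 = 10
  C(3)*C(2) = 5*2 = 10
  C(4)*C(1) = 14*1 = 14
  C(5)*C(0) = 42*1 = 42
= 42 + 14 + 10 + 10 + 14 + 42
= 132


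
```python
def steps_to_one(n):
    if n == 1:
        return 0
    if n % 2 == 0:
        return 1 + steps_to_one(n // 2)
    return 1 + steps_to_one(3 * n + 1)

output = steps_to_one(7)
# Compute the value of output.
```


steps_to_one(7)
7 is odd -> 3*7+1 = 22 -> steps_to_one(22)
22 is even -> steps_to_one(11)
11 is odd -> 3*11+1 = 34 -> steps_to_one(34)
34 is even -> steps_to_one(17)
17 is odd -> 3*17+1 = 52 -> steps_to_one(52)
52 is even -> steps_to_one(26)
26 is even -> steps_to_one(13)
13 is odd -> 3*13+1 = 40 -> steps_to_one(40)
40 is even -> steps_to_one(20)
20 is even -> steps_to_one(10)
10 is even -> steps_to_one(5)
5 is odd -> 3*5+1 = 16 -> steps_to_one(16)
16 is even -> steps_to_one(8)
8 is even -> steps_to_one(4)
4 is even -> steps_to_one(2)
2 is even -> steps_to_one(1)
Reached 1 after 16 steps
= 16


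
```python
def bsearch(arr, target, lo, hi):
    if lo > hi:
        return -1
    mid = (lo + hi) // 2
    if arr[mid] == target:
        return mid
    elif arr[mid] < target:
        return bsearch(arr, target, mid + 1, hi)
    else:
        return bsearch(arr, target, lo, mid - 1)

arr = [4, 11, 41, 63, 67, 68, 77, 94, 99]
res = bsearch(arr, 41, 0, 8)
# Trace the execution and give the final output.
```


bsearch(arr, 41, 0, 8)
lo=0, hi=8, mid=4, arr[mid]=67
67 > 41, search left half
lo=0, hi=3, mid=1, arr[mid]=11
11 < 41, search right half
lo=2, hi=3, mid=2, arr[mid]=41
arr[2] == 41, found at index 2
= 2


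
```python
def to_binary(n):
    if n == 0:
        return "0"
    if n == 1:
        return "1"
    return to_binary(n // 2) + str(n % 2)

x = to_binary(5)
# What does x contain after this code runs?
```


to_binary(5)
= to_binary(2) + "1"
= to_binary(1) + "0" + "1"
= "1" + "0" + "1"
= "101"


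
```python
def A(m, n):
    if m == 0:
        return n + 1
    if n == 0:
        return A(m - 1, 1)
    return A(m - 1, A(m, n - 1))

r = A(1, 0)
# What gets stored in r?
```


A(1, 0)
n == 0: return A(0, 1)
= A(0, 1) = 2
= 2


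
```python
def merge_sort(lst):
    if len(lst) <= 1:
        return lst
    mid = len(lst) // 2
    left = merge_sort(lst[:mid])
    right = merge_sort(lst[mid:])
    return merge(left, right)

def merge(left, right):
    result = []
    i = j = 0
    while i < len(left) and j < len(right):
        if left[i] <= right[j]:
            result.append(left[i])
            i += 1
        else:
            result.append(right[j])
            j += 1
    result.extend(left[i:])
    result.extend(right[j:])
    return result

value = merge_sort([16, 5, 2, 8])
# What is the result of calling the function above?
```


merge_sort([16, 5, 2, 8])
Split into [16, 5] and [2, 8]
Left sorted: [5, 16]
Right sorted: [2, 8]
Merge [5, 16] and [2, 8]
= [2, 5, 8, 16]


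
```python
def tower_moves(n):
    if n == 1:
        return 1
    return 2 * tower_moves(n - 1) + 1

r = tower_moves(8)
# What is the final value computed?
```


tower_moves(8)
= 2 * tower_moves(7) + 1
= 2 * (2 * tower_moves(6) + 1) + 1
= 2 * (2 * (2 * tower_moves(5) + 1) + 1) + 1
= 2 * (2 * (2 * (2 * tower_moves(4) + 1) + 1) + 1) + 1
= 2 * (2 * (2 * (2 * (2 * tower_moves(3) + 1) + 1) + 1) + 1) + 1
= 2 * (2 * (2 * (2 * (2 * (2 * tower_moves(2) + 1) + 1) + 1) + 1) + 1) + 1
= 2 * (2 * (2 * (2 * (2 * (2 * (2 * tower_moves(1) + 1) + 1) + 1) + 1) + 1) + 1) + 1
Now compute bottom-up:
tower_moves(1) = 1
tower_moves(2) = 2 * 1 + 1 = 3
tower_moves(3) = 2 * 3 + 1 = 7
tower_moves(4) = 2 * 7 + 1 = 15
tower_moves(5) = 2 * 15 + 1 = 31
tower_moves(6) = 2 * 31 + 1 = 63
tower_moves(7) = 2 * 63 + 1 = 127
tower_moves(8) = 2 * 127 + 1 = 255
= 255


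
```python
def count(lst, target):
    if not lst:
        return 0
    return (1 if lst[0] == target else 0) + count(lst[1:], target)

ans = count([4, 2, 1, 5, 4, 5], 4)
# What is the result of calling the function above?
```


count([4, 2, 1, 5, 4, 5], 4)
lst[0]=4 == 4: 1 + count([2, 1, 5, 4, 5], 4)
lst[0]=2 != 4: 0 + count([1, 5, 4, 5], 4)
lst[0]=1 != 4: 0 + count([5, 4, 5], 4)
lst[0]=5 != 4: 0 + count([4, 5], 4)
lst[0]=4 == 4: 1 + count([5], 4)
lst[0]=5 != 4: 0 + count([], 4)
= 2


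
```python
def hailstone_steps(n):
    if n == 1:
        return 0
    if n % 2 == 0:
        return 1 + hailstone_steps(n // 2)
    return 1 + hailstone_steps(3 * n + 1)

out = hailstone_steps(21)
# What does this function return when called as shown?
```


hailstone_steps(21)
21 is odd -> 3*21+1 = 64 -> hailstone_steps(64)
64 is even -> hailstone_steps(32)
32 is even -> hailstone_steps(16)
16 is even -> hailstone_steps(8)
8 is even -> hailstone_steps(4)
4 is even -> hailstone_steps(2)
2 is even -> hailstone_steps(1)
Reached 1 after 7 steps
= 7


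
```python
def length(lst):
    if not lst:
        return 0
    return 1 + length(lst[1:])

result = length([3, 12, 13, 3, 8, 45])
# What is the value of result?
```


length([3, 12, 13, 3, 8, 45])
= 1 + length([12, 13, 3, 8, 45])
= 1 + 1 + length([13, 3, 8, 45])
= 1 + 1 + 1 + length([3, 8, 45])
= 1 + 1 + 1 + 1 + length([8, 45])
= 1 + 1 + 1 + 1 + 1 + length([45])
= 1 + 1 + 1 + 1 + 1 + 1 + length([])
= 1 + 1 + 1 + 1 + 1 + 1 + 0
= 6


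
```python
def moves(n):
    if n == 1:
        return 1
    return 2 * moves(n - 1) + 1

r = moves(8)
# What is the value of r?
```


moves(8)
= 2 * moves(7) + 1
= 2 * (2 * moves(6) + 1) + 1
= 2 * (2 * (2 * moves(5) + 1) + 1) + 1
= 2 * (2 * (2 * (2 * moves(4) + 1) + 1) + 1) + 1
= 2 * (2 * (2 * (2 * (2 * moves(3) + 1) + 1) + 1) + 1) + 1
= 2 * (2 * (2 * (2 * (2 * (2 * moves(2) + 1) + 1) + 1) + 1) + 1) + 1
= 2 * (2 * (2 * (2 * (2 * (2 * (2 * moves(1) + 1) + 1) + 1) + 1) + 1) + 1) + 1
Now compute bottom-up:
moves(1) = 1
moves(2) = 2 * 1 + 1 = 3
moves(3) = 2 * 3 + 1 = 7
moves(4) = 2 * 7 + 1 = 15
moves(5) = 2 * 15 + 1 = 31
moves(6) = 2 * 31 + 1 = 63
moves(7) = 2 * 63 + 1 = 127
moves(8) = 2 * 127 + 1 = 255
= 255


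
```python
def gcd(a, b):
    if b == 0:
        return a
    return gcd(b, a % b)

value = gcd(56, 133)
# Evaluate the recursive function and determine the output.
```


gcd(56, 133)
= gcd(133, 56 % 133) = gcd(133, 56)
= gcd(56, 133 % 56) = gcd(56, 21)
= gcd(21, 56 % 21) = gcd(21, 14)
= gcd(14, 21 % 14) = gcd(14, 7)
= gcd(7, 14 % 7) = gcd(7, 0)
b == 0, return a = 7


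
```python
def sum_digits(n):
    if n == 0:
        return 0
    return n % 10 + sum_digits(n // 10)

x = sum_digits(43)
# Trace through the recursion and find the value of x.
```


sum_digits(43)
= 3 + sum_digits(4)
= 3 + 4 + sum_digits(0)
= 3 + 4 + 0
= 7


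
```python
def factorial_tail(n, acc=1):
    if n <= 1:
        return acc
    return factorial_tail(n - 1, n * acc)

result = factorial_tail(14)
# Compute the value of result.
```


factorial_tail(14, 1)
= factorial_tail(13, 14 * 1) = factorial_tail(13, 14)
= factorial_tail(12, 13 * 14) = factorial_tail(12, 182)
= factorial_tail(11, 12 * 182) = factorial_tail(11, 2184)
= factorial_tail(10, 11 * 2184) = factorial_tail(10, 24024)
= factorial_tail(9, 10 * 24024) = factorial_tail(9, 240240)
= factorial_tail(8, 9 * 240240) = factorial_tail(8, 2162160)
= factorial_tail(7, 8 * 2162160) = factorial_tail(7, 17297280)
= factorial_tail(6, 7 * 17297280) = factorial_tail(6, 121080960)
= factorial_tail(5, 6 * 121080960) = factorial_tail(5, 726485760)
= factorial_tail(4, 5 * 726485760) = factorial_tail(4, 3632428800)
= factorial_tail(3, 4 * 3632428800) = factorial_tail(3, 14529715200)
= factorial_tail(2, 3 * 14529715200) = factorial_tail(2, 43589145600)
= factorial_tail(1, 2 * 43589145600) = factorial_tail(1, 87178291200)
n <= 1, return acc = 87178291200


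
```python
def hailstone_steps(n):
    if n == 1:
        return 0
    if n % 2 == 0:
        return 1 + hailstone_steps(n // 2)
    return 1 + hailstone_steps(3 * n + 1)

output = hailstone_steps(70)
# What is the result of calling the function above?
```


hailstone_steps(70)
70 is even -> hailstone_steps(35)
35 is odd -> 3*35+1 = 106 -> hailstone_steps(106)
106 is even -> hailstone_steps(53)
53 is odd -> 3*53+1 = 160 -> hailstone_steps(160)
160 is even -> hailstone_steps(80)
80 is even -> hailstone_steps(40)
40 is even -> hailstone_steps(20)
20 is even -> hailstone_steps(10)
10 is even -> hailstone_steps(5)
5 is odd -> 3*5+1 = 16 -> hailstone_steps(16)
16 is even -> hailstone_steps(8)
8 is even -> hailstone_steps(4)
4 is even -> hailstone_steps(2)
2 is even -> hailstone_steps(1)
Reached 1 after 14 steps
= 14


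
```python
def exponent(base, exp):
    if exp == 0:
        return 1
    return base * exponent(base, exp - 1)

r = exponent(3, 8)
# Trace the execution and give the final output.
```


exponent(3, 8)
= 3 * exponent(3, 7)
= 3 * 3 * exponent(3, 6)
= 3 * 3 * 3 * exponent(3, 5)
= 3 * 3 * 3 * 3 * exponent(3, 4)
= 3 * 3 * 3 * 3 * 3 * exponent(3, 3)
= 3 * 3 * 3 * 3 * 3 * 3 * exponent(3, 2)
= 3 * 3 * 3 * 3 * 3 * 3 * 3 * exponent(3, 1)
= 3 * 3 * 3 * 3 * 3 * 3 * 3 * 3 * exponent(3, 0)
= 3 * 3 * 3 * 3 * 3 * 3 * 3 * 3 * 1
= 6561


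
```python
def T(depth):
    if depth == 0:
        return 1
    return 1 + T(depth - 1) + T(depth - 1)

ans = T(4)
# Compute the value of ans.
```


T(4)
= 1 + T(3) + T(3)
= 1 + 2 * T(3)
T(k) = 2^(k+1) - 1
T(0) = 1
T(1) = 3
T(2) = 7
T(3) = 15
T(4) = 31
T(4) = 2^5 - 1 = 31


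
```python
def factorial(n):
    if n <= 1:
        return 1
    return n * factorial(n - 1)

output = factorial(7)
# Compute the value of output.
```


factorial(7)
= 7 * factorial(6)
= 7 * 6 * factorial(5)
= 7 * 6 * 5 * factorial(4)
= 7 * 6 * 5 * 4 * factorial(3)
= 7 * 6 * 5 * 4 * 3 * factorial(2)
= 7 * 6 * 5 * 4 * 3 * 2 * factorial(1)
= 7 * 6 * 5 * 4 * 3 * 2 * 1
= 5040


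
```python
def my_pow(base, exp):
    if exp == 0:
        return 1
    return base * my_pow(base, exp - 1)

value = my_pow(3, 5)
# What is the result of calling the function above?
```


my_pow(3, 5)
= 3 * my_pow(3, 4)
= 3 * 3 * my_pow(3, 3)
= 3 * 3 * 3 * my_pow(3, 2)
= 3 * 3 * 3 * 3 * my_pow(3, 1)
= 3 * 3 * 3 * 3 * 3 * my_pow(3, 0)
= 3 * 3 * 3 * 3 * 3 * 1
= 243


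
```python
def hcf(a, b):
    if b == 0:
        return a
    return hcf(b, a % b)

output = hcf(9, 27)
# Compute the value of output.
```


hcf(9, 27)
= hcf(27, 9 % 27) = hcf(27, 9)
= hcf(9, 27 % 9) = hcf(9, 0)
b == 0, return a = 9


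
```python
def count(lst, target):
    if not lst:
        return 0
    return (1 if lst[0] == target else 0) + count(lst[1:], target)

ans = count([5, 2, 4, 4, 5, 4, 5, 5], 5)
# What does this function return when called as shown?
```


count([5, 2, 4, 4, 5, 4, 5, 5], 5)
lst[0]=5 == 5: 1 + count([2, 4, 4, 5, 4, 5, 5], 5)
lst[0]=2 != 5: 0 + count([4, 4, 5, 4, 5, 5], 5)
lst[0]=4 != 5: 0 + count([4, 5, 4, 5, 5], 5)
lst[0]=4 != 5: 0 + count([5, 4, 5, 5], 5)
lst[0]=5 == 5: 1 + count([4, 5, 5], 5)
lst[0]=4 != 5: 0 + count([5, 5], 5)
lst[0]=5 == 5: 1 + count([5], 5)
lst[0]=5 == 5: 1 + count([], 5)
= 4


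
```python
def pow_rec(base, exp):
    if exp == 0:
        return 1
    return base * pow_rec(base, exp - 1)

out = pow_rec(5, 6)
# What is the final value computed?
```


pow_rec(5, 6)
= 5 * pow_rec(5, 5)
= 5 * 5 * pow_rec(5, 4)
= 5 * 5 * 5 * pow_rec(5, 3)
= 5 * 5 * 5 * 5 * pow_rec(5, 2)
= 5 * 5 * 5 * 5 * 5 * pow_rec(5, 1)
= 5 * 5 * 5 * 5 * 5 * 5 * pow_rec(5, 0)
= 5 * 5 * 5 * 5 * 5 * 5 * 1
= 15625


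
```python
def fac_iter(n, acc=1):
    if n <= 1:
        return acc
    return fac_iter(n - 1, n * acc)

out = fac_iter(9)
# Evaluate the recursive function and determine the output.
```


fac_iter(9, 1)
= fac_iter(8, 9 * 1) = fac_iter(8, 9)
= fac_iter(7, 8 * 9) = fac_iter(7, 72)
= fac_iter(6, 7 * 72) = fac_iter(6, 504)
= fac_iter(5, 6 * 504) = fac_iter(5, 3024)
= fac_iter(4, 5 * 3024) = fac_iter(4, 15120)
= fac_iter(3, 4 * 15120) = fac_iter(3, 60480)
= fac_iter(2, 3 * 60480) = fac_iter(2, 181440)
= fac_iter(1, 2 * 181440) = fac_iter(1, 362880)
n <= 1, return acc = 362880


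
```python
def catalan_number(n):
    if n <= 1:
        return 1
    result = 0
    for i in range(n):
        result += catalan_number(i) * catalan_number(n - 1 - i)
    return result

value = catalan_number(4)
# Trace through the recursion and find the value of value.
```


catalan_number(4)
= sum of catalan_number(i) * catalan_number(4-1-i) for i in 0..3
First compute sub-values bottom-up:
  catalan_number(0) = 1, catalan_number(1) = 1
  catalan_number(2) = 1*1 + 1*1 = 2
  catalan_number(3) = 1*2 + 1*1 + 2*1 = 5
Now catalan_number(4):
  catalan_number(0)*catalan_number(3) = 1*5 = 5
  catalan_number(1)*catalan_number(2) = 1*2 = 2
  catalan_number(2)*catalan_number(1) = 2*1 = 2
  catalan_number(3)*catalan_number(0) = 5*1 = 5
= 5 + 2 + 2 + 5
= 14


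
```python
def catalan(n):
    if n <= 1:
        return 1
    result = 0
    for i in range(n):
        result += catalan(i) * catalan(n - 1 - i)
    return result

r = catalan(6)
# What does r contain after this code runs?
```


catalan(6)
= sum of catalan(i) * catalan(6-1-i) for i in 0..5
First compute sub-values bottom-up:
  catalan(0) = 1, catalan(1) = 1
  catalan(2) = 1*1 + 1*1 = 2
  catalan(3) = 1*2 + 1*1 + 2*1 = 5
  catalan(4) = 1*5 + 1*2 + 2*1 + 5*1 = 14
  catalan(5) = 1*14 + 1*5 + 2*2 + 5*1 + 14*1 = 42
Now catalan(6):
  catalan(0)*catalan(5) = 1*42 = 42
  catalan(1)*catalan(4) = 1*14 = 14
  catalan(2)*catalan(3) = 2*5 = 10
  catalan(3)*catalan(2) = 5*2 = 10
  catalan(4)*catalan(1) = 14*1 = 14
  catalan(5)*catalan(0) = 42*1 = 42
= 42 + 14 + 10 + 10 + 14 + 42
= 132


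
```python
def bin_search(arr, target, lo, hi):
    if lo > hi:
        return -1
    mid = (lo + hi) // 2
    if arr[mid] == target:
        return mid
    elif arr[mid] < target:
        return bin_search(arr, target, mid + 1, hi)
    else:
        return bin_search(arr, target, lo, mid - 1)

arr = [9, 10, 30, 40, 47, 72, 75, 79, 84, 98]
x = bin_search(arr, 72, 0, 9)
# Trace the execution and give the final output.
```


bin_search(arr, 72, 0, 9)
lo=0, hi=9, mid=4, arr[mid]=47
47 < 72, search right half
lo=5, hi=9, mid=7, arr[mid]=79
79 > 72, search left half
lo=5, hi=6, mid=5, arr[mid]=72
arr[5] == 72, found at index 5
= 5


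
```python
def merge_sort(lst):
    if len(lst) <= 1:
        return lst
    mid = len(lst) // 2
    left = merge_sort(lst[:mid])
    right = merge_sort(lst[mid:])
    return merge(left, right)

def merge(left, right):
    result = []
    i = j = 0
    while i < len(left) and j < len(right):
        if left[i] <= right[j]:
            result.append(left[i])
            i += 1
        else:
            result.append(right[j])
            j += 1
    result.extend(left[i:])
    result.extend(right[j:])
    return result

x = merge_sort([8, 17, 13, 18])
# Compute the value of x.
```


merge_sort([8, 17, 13, 18])
Split into [8, 17] and [13, 18]
Left sorted: [8, 17]
Right sorted: [13, 18]
Merge [8, 17] and [13, 18]
= [8, 13, 17, 18]


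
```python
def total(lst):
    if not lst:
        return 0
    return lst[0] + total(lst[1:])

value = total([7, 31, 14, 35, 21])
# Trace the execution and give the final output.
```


total([7, 31, 14, 35, 21])
= 7 + total([31, 14, 35, 21])
= 7 + 31 + total([14, 35, 21])
= 7 + 31 + 14 + total([35, 21])
= 7 + 31 + 14 + 35 + total([21])
= 7 + 31 + 14 + 35 + 21 + total([])
= 7 + 31 + 14 + 35 + 21 + 0
= 108


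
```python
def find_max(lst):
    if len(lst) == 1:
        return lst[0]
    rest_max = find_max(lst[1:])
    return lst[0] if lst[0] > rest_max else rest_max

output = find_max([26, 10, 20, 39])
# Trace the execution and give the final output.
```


find_max([26, 10, 20, 39])
= compare 26 with find_max([10, 20, 39])
= compare 10 with find_max([20, 39])
= compare 20 with find_max([39])
Base: find_max([39]) = 39
compare 20 with 39: max = 39
compare 10 with 39: max = 39
compare 26 with 39: max = 39
= 39


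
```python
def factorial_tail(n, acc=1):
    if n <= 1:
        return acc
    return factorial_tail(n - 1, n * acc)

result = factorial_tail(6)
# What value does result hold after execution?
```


factorial_tail(6, 1)
= factorial_tail(5, 6 * 1) = factorial_tail(5, 6)
= factorial_tail(4, 5 * 6) = factorial_tail(4, 30)
= factorial_tail(3, 4 * 30) = factorial_tail(3, 120)
= factorial_tail(2, 3 * 120) = factorial_tail(2, 360)
= factorial_tail(1, 2 * 360) = factorial_tail(1, 720)
n <= 1, return acc = 720


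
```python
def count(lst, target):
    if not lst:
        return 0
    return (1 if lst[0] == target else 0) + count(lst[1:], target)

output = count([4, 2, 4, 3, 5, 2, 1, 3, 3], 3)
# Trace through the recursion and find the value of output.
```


count([4, 2, 4, 3, 5, 2, 1, 3, 3], 3)
lst[0]=4 != 3: 0 + count([2, 4, 3, 5, 2, 1, 3, 3], 3)
lst[0]=2 != 3: 0 + count([4, 3, 5, 2, 1, 3, 3], 3)
lst[0]=4 != 3: 0 + count([3, 5, 2, 1, 3, 3], 3)
lst[0]=3 == 3: 1 + count([5, 2, 1, 3, 3], 3)
lst[0]=5 != 3: 0 + count([2, 1, 3, 3], 3)
lst[0]=2 != 3: 0 + count([1, 3, 3], 3)
lst[0]=1 != 3: 0 + count([3, 3], 3)
lst[0]=3 == 3: 1 + count([3], 3)
lst[0]=3 == 3: 1 + count([], 3)
= 3


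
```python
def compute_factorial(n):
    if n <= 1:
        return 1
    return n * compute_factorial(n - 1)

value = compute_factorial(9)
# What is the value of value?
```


compute_factorial(9)
= 9 * compute_factorial(8)
= 9 * 8 * compute_factorial(7)
= 9 * 8 * 7 * compute_factorial(6)
= 9 * 8 * 7 * 6 * compute_factorial(5)
= 9 * 8 * 7 * 6 * 5 * compute_factorial(4)
= 9 * 8 * 7 * 6 * 5 * 4 * compute_factorial(3)
= 9 * 8 * 7 * 6 * 5 * 4 * 3 * compute_factorial(2)
= 9 * 8 * 7 * 6 * 5 * 4 * 3 * 2 * compute_factorial(1)
= 9 * 8 * 7 * 6 * 5 * 4 * 3 * 2 * 1
= 362880
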